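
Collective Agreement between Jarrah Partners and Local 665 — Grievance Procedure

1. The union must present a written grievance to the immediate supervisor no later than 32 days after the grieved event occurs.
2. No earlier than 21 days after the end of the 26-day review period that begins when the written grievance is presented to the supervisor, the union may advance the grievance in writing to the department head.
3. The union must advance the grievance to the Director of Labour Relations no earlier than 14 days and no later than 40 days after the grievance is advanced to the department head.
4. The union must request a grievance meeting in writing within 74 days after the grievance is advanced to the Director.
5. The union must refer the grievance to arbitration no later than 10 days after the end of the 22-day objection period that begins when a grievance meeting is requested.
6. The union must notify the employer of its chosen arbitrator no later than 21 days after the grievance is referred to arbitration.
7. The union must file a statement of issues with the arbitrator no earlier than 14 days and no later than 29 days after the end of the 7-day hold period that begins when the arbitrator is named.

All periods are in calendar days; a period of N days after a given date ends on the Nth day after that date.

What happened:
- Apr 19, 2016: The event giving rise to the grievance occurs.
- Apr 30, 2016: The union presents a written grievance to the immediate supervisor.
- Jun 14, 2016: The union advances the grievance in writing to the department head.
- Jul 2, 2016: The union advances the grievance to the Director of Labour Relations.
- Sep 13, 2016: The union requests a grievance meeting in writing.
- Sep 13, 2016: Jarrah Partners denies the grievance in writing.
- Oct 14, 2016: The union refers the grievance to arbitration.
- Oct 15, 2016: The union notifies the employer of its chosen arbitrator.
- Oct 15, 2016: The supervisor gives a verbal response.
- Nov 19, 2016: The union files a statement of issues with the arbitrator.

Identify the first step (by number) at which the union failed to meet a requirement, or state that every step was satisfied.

(1) due by Apr 19, 2016 + 32 days = May 21, 2016; Apr 30, 2016 is within that limit.
(2) permitted from May 26, 2016 + 21 days = Jun 16, 2016 onward; done Jun 14, 2016 — 2 days too early.

Step 2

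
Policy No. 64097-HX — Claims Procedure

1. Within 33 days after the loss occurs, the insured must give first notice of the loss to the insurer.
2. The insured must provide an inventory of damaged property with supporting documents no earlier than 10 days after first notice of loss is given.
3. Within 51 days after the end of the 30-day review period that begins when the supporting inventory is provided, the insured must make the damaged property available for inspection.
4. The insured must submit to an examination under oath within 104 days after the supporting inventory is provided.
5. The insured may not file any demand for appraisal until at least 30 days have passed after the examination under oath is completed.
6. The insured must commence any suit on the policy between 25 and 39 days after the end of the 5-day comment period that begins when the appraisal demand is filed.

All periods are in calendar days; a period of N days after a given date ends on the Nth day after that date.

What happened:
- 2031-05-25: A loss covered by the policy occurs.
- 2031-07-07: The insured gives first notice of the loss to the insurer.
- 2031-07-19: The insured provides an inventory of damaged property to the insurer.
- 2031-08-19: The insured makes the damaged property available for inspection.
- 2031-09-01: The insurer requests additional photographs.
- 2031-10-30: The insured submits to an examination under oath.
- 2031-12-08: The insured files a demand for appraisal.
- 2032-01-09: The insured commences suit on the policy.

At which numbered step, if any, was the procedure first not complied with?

Step 1 — counting 33 days from 2031-05-25 (when the loss occurs) gives a deadline of 2031-06-27; done 2031-07-07 — 10 days late.
Later steps need not be reached.

Step 1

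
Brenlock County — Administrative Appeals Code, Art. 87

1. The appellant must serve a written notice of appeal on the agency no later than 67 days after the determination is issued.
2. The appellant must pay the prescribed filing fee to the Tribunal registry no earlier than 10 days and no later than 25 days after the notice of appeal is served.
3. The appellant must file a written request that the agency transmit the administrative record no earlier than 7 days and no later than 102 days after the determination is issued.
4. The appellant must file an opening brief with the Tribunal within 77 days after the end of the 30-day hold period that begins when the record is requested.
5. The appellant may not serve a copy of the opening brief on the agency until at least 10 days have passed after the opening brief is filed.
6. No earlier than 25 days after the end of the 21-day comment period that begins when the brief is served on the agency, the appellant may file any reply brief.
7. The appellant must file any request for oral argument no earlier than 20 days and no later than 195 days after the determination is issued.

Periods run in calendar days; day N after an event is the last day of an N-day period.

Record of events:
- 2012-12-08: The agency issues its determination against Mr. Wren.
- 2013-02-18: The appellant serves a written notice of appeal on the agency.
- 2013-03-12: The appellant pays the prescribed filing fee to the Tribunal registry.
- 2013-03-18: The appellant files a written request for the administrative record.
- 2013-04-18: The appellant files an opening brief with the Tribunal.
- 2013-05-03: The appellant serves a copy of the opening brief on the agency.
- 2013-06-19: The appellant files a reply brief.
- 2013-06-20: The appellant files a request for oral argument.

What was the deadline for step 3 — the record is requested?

Step 3 runs from 2012-12-08, when the determination is issued. The window is 7–102 days after 2012-12-08; it closes on 2013-03-20.

2013-03-20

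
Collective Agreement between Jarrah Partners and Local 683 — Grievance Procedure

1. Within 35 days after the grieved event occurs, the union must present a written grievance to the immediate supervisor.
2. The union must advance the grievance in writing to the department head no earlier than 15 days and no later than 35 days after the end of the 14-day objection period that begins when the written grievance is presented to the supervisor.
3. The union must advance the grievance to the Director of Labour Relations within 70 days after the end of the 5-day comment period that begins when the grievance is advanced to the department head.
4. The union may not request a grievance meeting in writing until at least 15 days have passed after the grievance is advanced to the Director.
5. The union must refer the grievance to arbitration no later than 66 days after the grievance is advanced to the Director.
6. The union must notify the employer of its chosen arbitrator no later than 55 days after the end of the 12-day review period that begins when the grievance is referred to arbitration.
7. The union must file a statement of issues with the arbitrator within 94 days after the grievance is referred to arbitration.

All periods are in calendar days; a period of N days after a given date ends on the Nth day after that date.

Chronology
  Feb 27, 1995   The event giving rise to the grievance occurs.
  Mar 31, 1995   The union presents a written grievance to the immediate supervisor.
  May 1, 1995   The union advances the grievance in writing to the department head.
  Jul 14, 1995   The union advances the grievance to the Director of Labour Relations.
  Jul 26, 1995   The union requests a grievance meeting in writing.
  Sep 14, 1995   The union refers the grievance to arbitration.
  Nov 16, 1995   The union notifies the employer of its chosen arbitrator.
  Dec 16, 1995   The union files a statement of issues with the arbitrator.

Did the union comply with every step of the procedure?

No

Step 1 — counting 35 days from Feb 27, 1995 (when the grieved event occurs) gives a deadline of Apr 3, 1995; done Mar 31, 1995 — timely.
Step 2 — 15 and 35 days from Apr 14, 1995 (end of the 14-day objection period, which began when the written grievance is presented to the supervisor on Mar 31, 1995) are Apr 29, 1995 and May 19, 1995 respectively; done May 1, 1995, which is between those dates.
Step 3 — counting 70 days from May 6, 1995 (end of the 5-day comment period, which began when the grievance is advanced to the department head on May 1, 1995) gives a deadline of Jul 15, 1995; completed Jul 14, 1995, before the deadline.
Step 4 — must wait 15 days from Jul 14, 1995 (when the grievance is advanced to the Director), so not before Jul 29, 1995; Jul 26, 1995 is 3 days before the earliest permitted date.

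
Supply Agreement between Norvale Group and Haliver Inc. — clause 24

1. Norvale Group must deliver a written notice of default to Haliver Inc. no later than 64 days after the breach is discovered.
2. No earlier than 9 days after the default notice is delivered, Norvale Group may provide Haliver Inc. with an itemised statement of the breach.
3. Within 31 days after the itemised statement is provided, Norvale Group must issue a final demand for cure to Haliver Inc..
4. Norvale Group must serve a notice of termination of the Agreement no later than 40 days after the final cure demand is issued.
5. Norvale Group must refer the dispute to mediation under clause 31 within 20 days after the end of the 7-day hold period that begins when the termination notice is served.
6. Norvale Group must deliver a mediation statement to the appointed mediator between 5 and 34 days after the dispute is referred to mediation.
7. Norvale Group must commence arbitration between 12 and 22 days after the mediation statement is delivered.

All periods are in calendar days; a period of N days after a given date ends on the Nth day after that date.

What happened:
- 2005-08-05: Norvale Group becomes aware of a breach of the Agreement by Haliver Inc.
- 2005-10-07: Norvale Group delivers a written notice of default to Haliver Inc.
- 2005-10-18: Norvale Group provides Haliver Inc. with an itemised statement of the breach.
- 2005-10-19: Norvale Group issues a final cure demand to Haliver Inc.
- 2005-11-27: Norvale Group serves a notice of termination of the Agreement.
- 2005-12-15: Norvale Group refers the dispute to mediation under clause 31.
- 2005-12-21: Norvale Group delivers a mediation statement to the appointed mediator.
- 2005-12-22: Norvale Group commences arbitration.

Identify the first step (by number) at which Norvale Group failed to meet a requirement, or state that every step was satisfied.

Step 7

(1) due by 2005-08-05 + 64 days = 2005-10-08; done 2005-10-07 — timely.
(2) permitted from 2005-10-07 + 9 days = 2005-10-16 onward; 2005-10-18 is on or after that date.
(3) due by 2005-10-18 + 31 days = 2005-11-18; done 2005-10-19 — timely.
(4) due by 2005-10-19 + 40 days = 2005-11-28; 2005-11-27 is within that limit.
(5) due by 2005-12-04 + 20 days = 2005-12-24; completed 2005-12-15, before the deadline.
(6) the permitted window runs from 2005-12-15 + 5 = 2005-12-20 to 2005-12-15 + 34 = 2006-01-18; done 2005-12-21, which is between those dates.
(7) the permitted window runs from 2005-12-21 + 12 = 2006-01-02 to 2005-12-21 + 22 = 2006-01-12; done 2005-12-22 — 11 days before the window opened.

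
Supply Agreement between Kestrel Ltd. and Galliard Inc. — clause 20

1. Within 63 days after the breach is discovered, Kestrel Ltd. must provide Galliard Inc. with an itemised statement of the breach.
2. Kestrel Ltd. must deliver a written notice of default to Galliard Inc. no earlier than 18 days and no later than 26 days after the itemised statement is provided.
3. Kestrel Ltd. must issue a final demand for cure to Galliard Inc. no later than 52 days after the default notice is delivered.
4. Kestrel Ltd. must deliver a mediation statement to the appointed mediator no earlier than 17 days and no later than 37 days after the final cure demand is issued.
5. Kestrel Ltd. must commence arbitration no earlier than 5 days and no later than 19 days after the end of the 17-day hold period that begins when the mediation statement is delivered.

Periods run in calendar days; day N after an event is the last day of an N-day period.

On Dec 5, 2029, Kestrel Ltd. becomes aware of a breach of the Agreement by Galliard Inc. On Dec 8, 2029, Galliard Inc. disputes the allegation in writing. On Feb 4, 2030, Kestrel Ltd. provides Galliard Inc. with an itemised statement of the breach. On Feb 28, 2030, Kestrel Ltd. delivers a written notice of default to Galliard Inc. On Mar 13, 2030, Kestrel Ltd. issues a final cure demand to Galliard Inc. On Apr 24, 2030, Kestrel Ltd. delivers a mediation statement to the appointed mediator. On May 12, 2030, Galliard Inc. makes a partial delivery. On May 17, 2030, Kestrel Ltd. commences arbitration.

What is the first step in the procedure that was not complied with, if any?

Step 4

Step 1 — counting 63 days from Dec 5, 2029 (when the breach is discovered) gives a deadline of Feb 6, 2030; Feb 4, 2030 is within that limit.
Step 2 — 18 and 26 days from Feb 4, 2030 (when the itemised statement is provided) are Feb 22, 2030 and Mar 2, 2030 respectively; Feb 28, 2030 falls inside that range.
Step 3 — counting 52 days from Feb 28, 2030 (when the default notice is delivered) gives a deadline of Apr 21, 2030; Mar 13, 2030 is within that limit.
Step 4 — 17 and 37 days from Mar 13, 2030 (when the final cure demand is issued) are Mar 30, 2030 and Apr 19, 2030 respectively; done Apr 24, 2030 — 5 days after the window closed.
Later steps need not be reached.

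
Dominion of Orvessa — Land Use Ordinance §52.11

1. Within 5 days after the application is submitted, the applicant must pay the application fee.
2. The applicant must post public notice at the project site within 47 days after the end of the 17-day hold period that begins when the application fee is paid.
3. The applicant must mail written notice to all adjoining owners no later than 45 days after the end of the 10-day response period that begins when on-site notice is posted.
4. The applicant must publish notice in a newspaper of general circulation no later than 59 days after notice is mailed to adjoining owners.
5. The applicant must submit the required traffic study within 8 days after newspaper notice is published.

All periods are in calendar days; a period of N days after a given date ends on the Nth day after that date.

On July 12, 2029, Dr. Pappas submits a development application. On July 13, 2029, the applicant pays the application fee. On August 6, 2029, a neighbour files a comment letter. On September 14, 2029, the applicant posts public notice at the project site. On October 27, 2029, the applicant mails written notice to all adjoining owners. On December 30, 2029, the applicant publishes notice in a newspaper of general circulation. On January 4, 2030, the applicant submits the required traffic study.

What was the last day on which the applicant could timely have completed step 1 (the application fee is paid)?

July 17, 2029

Step 1 runs from July 12, 2029, when the application is submitted. 5 days after July 12, 2029 is July 17, 2029.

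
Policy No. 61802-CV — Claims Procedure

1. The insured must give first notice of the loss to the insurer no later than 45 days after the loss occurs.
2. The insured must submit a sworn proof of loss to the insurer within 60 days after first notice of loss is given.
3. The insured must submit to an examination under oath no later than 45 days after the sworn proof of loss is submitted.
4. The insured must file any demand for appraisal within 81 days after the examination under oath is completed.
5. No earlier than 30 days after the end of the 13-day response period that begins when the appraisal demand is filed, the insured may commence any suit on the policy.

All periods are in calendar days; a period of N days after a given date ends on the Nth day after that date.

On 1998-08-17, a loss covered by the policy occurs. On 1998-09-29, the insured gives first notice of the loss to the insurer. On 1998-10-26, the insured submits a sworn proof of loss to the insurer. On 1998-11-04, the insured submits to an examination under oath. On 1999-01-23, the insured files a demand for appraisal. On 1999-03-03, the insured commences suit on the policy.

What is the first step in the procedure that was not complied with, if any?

Step 5

Step 1 — counting 45 days from 1998-08-17 (when the loss occurs) gives a deadline of 1998-10-01; done 1998-09-29 — timely.
Step 2 — counting 60 days from 1998-09-29 (when first notice of loss is given) gives a deadline of 1998-11-28; 1998-10-26 is within that limit.
Step 3 — counting 45 days from 1998-10-26 (when the sworn proof of loss is submitted) gives a deadline of 1998-12-10; done 1998-11-04 — timely.
Step 4 — counting 81 days from 1998-11-04 (when the examination under oath is completed) gives a deadline of 1999-01-24; 1999-01-23 is within that limit.
Step 5 — must wait 30 days from 1999-02-05 (end of the 13-day response period, which began when the appraisal demand is filed on 1999-01-23), so not before 1999-03-07; 1999-03-03 is 4 days before the earliest permitted date.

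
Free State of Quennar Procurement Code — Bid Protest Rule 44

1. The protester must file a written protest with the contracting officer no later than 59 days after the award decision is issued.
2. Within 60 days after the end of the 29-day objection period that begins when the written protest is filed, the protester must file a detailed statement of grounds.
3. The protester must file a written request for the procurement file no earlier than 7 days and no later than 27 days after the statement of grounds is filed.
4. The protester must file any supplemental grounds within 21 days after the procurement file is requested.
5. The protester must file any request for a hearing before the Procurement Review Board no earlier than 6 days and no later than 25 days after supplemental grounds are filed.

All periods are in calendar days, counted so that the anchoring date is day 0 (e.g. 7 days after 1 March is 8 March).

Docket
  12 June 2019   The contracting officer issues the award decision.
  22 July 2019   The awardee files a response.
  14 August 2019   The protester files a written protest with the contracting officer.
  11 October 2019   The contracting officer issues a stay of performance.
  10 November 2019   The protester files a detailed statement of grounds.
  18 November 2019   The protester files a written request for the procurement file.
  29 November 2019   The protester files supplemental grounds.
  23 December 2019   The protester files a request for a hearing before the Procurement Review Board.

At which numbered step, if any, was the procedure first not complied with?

Step 1: 59 days after 12 June 2019 (when the award decision is issued) is 10 August 2019; not done until 14 August 2019, 4 days after the deadline.

Step 1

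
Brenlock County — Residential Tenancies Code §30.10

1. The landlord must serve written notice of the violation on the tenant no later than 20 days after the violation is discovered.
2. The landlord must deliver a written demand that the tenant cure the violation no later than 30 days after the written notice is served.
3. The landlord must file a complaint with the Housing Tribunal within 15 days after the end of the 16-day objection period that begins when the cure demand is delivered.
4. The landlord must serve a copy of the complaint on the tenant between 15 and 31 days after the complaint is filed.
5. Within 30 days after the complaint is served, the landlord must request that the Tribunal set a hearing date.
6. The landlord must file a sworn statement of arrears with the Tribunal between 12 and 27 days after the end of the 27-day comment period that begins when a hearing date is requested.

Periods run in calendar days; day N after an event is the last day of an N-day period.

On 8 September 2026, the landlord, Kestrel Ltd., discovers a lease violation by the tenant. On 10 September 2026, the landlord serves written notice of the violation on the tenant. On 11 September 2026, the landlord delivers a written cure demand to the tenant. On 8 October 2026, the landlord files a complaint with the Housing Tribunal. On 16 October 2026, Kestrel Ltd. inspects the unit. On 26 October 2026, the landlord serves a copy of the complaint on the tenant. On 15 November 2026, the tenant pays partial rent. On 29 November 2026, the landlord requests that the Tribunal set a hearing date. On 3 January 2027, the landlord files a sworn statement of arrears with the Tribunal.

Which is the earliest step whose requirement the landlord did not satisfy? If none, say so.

Step 5

Step 1 — counting 20 days from 8 September 2026 (when the violation is discovered) gives a deadline of 28 September 2026; done 10 September 2026 — timely.
Step 2 — counting 30 days from 10 September 2026 (when the written notice is served) gives a deadline of 10 October 2026; 11 September 2026 is within that limit.
Step 3 — counting 15 days from 27 September 2026 (end of the 16-day objection period, which began when the cure demand is delivered on 11 September 2026) gives a deadline of 12 October 2026; completed 8 October 2026, before the deadline.
Step 4 — 15 and 31 days from 8 October 2026 (when the complaint is filed) are 23 October 2026 and 8 November 2026 respectively; 26 October 2026 falls inside that range.
Step 5 — counting 30 days from 26 October 2026 (when the complaint is served) gives a deadline of 25 November 2026; not done until 29 November 2026, 4 days after the deadline.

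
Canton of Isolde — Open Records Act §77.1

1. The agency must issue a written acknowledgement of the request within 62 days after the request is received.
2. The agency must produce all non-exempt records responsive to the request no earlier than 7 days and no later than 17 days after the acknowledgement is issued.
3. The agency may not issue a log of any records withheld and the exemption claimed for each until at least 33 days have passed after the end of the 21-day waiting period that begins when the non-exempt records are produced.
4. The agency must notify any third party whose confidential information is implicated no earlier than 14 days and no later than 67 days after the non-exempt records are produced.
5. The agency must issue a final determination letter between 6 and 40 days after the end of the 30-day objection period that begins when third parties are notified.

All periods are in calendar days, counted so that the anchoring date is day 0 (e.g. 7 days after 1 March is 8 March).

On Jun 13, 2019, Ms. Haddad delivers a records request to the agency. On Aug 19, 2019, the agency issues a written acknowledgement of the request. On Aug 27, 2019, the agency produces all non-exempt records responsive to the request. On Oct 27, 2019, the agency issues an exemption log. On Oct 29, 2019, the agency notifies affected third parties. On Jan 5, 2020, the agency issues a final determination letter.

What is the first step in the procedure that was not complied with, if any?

Step 1 — counting 62 days from Jun 13, 2019 (when the request is received) gives a deadline of Aug 14, 2019; not done until Aug 19, 2019, 5 days after the deadline.
That is the first point of non-compliance.

Step 1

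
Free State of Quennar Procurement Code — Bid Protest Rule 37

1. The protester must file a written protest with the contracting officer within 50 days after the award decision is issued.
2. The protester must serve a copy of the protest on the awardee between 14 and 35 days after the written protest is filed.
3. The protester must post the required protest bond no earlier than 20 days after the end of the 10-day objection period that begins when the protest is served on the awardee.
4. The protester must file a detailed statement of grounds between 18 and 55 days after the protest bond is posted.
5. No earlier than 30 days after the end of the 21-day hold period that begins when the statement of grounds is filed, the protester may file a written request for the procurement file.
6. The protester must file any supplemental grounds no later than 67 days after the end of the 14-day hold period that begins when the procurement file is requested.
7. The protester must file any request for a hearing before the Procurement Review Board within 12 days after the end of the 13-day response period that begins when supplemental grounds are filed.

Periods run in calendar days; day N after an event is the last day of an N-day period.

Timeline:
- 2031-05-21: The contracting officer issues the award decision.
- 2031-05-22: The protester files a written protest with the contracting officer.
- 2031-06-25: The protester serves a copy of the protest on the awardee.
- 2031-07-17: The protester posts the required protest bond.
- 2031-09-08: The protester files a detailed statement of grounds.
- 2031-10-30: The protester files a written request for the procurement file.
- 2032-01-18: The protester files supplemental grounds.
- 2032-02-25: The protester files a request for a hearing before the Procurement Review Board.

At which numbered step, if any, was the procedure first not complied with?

Step 1: 50 days after 2031-05-21 (when the award decision is issued) is 2031-07-10; done 2031-05-22 — timely.
Step 2: the window is 14–35 days after 2031-05-22 (when the written protest is filed), so 2031-06-05 through 2031-06-26; done 2031-06-25, which is between those dates.
Step 3: the earliest permitted date is 20 days after 2031-07-05 (end of the 10-day objection period, which began when the protest is served on the awardee on 2031-06-25), i.e. 2031-07-25; acted on 2031-07-17, 8 days prematurely.
No need to go further; step 3 was not satisfied.

Step 3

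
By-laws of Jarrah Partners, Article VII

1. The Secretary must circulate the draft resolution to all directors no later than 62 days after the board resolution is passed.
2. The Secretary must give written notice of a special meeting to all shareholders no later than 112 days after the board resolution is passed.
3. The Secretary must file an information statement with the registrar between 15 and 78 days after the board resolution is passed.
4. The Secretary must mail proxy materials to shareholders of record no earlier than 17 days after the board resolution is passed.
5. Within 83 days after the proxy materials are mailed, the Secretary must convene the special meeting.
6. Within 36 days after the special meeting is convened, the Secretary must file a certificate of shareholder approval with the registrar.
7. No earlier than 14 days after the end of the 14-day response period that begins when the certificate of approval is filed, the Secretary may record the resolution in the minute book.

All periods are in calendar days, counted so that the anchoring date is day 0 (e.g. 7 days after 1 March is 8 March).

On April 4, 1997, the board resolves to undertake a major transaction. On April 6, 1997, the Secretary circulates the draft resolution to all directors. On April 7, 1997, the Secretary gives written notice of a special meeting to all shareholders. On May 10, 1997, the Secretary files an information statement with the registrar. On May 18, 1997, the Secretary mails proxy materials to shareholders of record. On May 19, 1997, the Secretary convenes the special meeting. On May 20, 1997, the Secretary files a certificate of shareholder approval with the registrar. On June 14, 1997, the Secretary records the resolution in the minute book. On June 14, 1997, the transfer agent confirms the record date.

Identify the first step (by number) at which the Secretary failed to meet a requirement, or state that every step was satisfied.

Step 7

(1) due by April 4, 1997 + 62 days = June 5, 1997; April 6, 1997 is within that limit.
(2) due by April 4, 1997 + 112 days = July 25, 1997; completed April 7, 1997, before the deadline.
(3) the permitted window runs from April 4, 1997 + 15 = April 19, 1997 to April 4, 1997 + 78 = June 21, 1997; May 10, 1997 falls inside that range.
(4) permitted from April 4, 1997 + 17 days = April 21, 1997 onward; May 18, 1997 is on or after that date.
(5) due by May 18, 1997 + 83 days = August 9, 1997; completed May 19, 1997, before the deadline.
(6) due by May 19, 1997 + 36 days = June 24, 1997; completed May 20, 1997, before the deadline.
(7) permitted from June 3, 1997 + 14 days = June 17, 1997 onward; acted on June 14, 1997, 3 days prematurely.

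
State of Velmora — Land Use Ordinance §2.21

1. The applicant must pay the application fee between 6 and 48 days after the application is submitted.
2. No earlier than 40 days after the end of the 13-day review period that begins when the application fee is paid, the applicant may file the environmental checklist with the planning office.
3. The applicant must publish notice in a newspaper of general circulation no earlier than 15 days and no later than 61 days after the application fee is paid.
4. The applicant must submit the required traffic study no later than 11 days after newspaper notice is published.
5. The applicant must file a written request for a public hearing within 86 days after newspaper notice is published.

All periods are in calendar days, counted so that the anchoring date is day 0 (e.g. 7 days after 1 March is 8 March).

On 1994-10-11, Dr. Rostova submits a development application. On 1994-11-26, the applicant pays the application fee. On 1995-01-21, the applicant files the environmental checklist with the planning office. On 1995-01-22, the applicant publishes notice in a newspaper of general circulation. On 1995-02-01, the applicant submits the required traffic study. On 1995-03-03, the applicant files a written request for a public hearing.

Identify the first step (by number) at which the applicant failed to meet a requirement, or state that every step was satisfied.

None — every step was satisfied

(1) the permitted window runs from 1994-10-11 + 6 = 1994-10-17 to 1994-10-11 + 48 = 1994-11-28; 1994-11-26 falls inside that range.
(2) permitted from 1994-12-09 + 40 days = 1995-01-18 onward; 1995-01-21 is on or after that date.
(3) the permitted window runs from 1994-11-26 + 15 = 1994-12-11 to 1994-11-26 + 61 = 1995-01-26; done 1995-01-22, which is between those dates.
(4) due by 1995-01-22 + 11 days = 1995-02-02; completed 1995-02-01, before the deadline.
(5) due by 1995-01-22 + 86 days = 1995-04-18; done 1995-03-03 — timely.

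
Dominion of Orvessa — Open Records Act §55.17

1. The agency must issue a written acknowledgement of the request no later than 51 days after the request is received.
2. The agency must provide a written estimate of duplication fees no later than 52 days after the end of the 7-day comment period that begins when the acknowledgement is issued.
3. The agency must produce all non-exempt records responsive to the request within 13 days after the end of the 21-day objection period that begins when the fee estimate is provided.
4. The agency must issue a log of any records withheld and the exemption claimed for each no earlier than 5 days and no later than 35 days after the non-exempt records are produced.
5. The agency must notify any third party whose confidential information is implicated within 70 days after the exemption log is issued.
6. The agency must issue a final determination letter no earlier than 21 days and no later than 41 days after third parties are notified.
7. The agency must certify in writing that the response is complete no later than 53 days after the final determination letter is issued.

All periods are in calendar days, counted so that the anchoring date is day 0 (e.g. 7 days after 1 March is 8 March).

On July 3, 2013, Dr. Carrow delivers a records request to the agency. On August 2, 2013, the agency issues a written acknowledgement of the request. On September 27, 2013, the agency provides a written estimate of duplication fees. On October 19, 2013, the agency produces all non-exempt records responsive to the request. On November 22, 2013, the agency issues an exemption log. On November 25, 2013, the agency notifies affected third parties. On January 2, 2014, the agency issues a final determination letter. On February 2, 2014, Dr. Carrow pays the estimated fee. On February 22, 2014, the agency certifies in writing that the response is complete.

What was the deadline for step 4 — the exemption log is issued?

November 23, 2013

Step 4 runs from October 19, 2013, when the non-exempt records are produced. The window is 5–35 days after October 19, 2013; it closes on November 23, 2013.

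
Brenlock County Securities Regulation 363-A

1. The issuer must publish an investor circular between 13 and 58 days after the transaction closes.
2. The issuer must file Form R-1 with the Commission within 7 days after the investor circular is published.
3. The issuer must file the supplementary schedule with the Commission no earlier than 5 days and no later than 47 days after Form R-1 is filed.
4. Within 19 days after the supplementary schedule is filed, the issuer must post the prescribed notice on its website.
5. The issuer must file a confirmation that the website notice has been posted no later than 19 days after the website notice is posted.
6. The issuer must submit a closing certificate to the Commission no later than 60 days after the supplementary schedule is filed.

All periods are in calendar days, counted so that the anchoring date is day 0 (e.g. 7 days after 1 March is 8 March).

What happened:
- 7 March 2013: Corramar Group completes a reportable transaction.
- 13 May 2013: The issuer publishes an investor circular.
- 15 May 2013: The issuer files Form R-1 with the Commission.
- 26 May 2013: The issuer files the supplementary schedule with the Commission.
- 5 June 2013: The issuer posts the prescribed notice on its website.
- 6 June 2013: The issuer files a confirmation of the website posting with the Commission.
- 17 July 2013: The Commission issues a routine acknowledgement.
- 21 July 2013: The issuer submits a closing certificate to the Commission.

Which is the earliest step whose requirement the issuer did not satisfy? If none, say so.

Step 1: the window is 13–58 days after 7 March 2013 (when the transaction closes), so 20 March 2013 through 4 May 2013; done 13 May 2013 — 9 days after the window closed.
Later steps need not be reached.

Step 1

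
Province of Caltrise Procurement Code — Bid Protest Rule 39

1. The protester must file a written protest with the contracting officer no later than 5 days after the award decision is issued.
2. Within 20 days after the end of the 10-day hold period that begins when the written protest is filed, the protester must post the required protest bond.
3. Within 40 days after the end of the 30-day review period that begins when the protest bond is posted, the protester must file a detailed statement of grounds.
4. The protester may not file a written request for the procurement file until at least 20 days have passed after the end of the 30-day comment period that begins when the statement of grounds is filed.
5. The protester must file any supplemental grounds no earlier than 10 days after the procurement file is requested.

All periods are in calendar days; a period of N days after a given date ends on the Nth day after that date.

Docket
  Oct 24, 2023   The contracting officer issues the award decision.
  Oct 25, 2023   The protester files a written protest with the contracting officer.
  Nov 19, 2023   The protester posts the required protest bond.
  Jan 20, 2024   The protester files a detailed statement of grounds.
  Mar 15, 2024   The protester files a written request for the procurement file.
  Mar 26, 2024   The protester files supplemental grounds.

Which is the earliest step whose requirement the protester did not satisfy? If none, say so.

(1) due by Oct 24, 2023 + 5 days = Oct 29, 2023; Oct 25, 2023 is within that limit.
(2) due by Nov 4, 2023 + 20 days = Nov 24, 2023; completed Nov 19, 2023, before the deadline.
(3) due by Dec 19, 2023 + 40 days = Jan 28, 2024; Jan 20, 2024 is within that limit.
(4) permitted from Feb 19, 2024 + 20 days = Mar 10, 2024 onward; done Mar 15, 2024 — permitted.
(5) permitted from Mar 15, 2024 + 10 days = Mar 25, 2024 onward; done Mar 26, 2024, after the minimum wait.

None — every step was satisfied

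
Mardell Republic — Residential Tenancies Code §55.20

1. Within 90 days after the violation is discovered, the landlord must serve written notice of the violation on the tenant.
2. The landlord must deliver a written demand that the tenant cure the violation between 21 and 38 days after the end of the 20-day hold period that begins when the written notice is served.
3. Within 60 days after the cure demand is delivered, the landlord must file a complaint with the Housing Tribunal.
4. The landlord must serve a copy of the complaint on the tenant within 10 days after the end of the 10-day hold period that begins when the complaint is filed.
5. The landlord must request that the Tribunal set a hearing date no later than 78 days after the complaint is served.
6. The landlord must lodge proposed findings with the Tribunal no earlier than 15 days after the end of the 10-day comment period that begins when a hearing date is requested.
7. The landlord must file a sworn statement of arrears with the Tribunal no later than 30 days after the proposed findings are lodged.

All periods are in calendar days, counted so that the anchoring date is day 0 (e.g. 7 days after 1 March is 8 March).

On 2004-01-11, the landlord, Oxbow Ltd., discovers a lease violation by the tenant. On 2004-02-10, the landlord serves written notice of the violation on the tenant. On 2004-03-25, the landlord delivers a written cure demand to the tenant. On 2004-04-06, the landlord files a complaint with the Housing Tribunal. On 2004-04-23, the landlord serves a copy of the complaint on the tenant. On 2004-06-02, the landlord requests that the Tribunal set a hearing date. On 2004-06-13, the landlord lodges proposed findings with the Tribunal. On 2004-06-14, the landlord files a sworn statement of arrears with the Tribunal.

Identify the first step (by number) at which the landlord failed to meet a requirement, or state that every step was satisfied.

Step 1: 90 days after 2004-01-11 (when the violation is discovered) is 2004-04-10; 2004-02-10 is within that limit.
Step 2: the window is 21–38 days after 2004-03-01 (end of the 20-day hold period, which began when the written notice is served on 2004-02-10), so 2004-03-22 through 2004-04-08; done 2004-03-25 — within the window.
Step 3: 60 days after 2004-03-25 (when the cure demand is delivered) is 2004-05-24; 2004-04-06 is within that limit.
Step 4: 10 days after 2004-04-16 (end of the 10-day hold period, which began when the complaint is filed on 2004-04-06) is 2004-04-26; 2004-04-23 is within that limit.
Step 5: 78 days after 2004-04-23 (when the complaint is served) is 2004-07-10; 2004-06-02 is within that limit.
Step 6: the earliest permitted date is 15 days after 2004-06-12 (end of the 10-day comment period, which began when a hearing date is requested on 2004-06-02), i.e. 2004-06-27; 2004-06-13 is 14 days before the earliest permitted date.

Step 6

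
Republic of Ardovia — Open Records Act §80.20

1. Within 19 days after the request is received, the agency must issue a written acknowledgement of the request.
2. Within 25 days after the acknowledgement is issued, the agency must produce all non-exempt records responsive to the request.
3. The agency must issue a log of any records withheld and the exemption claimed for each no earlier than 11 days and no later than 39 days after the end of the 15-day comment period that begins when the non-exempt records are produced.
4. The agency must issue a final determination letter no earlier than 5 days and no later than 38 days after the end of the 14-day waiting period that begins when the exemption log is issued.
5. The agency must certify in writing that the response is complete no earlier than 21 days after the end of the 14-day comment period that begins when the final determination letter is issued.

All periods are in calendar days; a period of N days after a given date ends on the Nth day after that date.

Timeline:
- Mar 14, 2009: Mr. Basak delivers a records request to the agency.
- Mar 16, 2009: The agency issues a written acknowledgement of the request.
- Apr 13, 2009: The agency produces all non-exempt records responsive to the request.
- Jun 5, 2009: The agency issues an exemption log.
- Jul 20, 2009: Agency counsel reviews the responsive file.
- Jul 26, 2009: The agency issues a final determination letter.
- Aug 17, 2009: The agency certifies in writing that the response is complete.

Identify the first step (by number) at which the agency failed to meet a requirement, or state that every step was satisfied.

Step 1 — counting 19 days from Mar 14, 2009 (when the request is received) gives a deadline of Apr 2, 2009; completed Mar 16, 2009, before the deadline.
Step 2 — counting 25 days from Mar 16, 2009 (when the acknowledgement is issued) gives a deadline of Apr 10, 2009; not done until Apr 13, 2009, 3 days after the deadline.
The procedure was therefore not followed at step 2.

Step 2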